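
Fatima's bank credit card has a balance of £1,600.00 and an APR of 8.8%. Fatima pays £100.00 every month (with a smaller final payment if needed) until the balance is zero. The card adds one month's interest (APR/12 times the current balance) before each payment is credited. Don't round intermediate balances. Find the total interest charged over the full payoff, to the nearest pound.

£108

Monthly rate r = 8.8%/12 = 0.733333% = 0.00733333.
Payoff takes n = ⌈−ln(1 − rB₀/P)/ln(1+r)⌉ = ⌈17.082⌉ = 18 payments; the last is £8.18.
Total paid = 17·£100.00 + £8.18 = £1,708.18.
Total interest = total paid − principal = £1,708.18 − £1,600.00 = £108.18.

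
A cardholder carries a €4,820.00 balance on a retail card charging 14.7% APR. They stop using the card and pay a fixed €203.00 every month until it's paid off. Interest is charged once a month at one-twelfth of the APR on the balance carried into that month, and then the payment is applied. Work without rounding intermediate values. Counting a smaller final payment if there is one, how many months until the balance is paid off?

29 months

Monthly rate r = 14.7%/12 = 1.225% = 0.01225.
Recurrence: B ← B·(1+r) − €203.00.
Month 1: interest €59.04; balance after payment €4,676.05.
Month 2: interest €57.28; balance after payment €4,530.33.
Closed form: n = −ln(1 − rB₀/P)/ln(1+r) = −ln(0.70914)/ln(1.01225) ≈ 28.229, so the balance reaches zero during payment 29.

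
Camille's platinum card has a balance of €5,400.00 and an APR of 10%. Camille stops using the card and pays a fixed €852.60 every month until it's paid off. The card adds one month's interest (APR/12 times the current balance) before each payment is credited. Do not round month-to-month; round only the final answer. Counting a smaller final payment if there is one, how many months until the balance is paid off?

Monthly rate r = 10%/12 = 0.833333% = 0.00833333.
Recurrence: B ← B·(1+r) − €852.60.
Month 1: interest €45.00; balance after payment €4,592.40.
Month 2: interest €38.27; balance after payment €3,778.07.
Closed form: n = −ln(1 − rB₀/P)/ln(1+r) = −ln(0.94722)/ln(1.00833) ≈ 6.534, so the balance reaches zero during payment 7.

7 months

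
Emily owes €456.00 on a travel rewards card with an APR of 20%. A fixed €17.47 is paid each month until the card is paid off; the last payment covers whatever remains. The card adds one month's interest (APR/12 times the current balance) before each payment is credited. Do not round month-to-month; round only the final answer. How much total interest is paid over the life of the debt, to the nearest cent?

Monthly rate r = 20%/12 = 1.66667% = 0.0166667.
Payoff takes n = ⌈−ln(1 − rB₀/P)/ln(1+r)⌉ = ⌈34.544⌉ = 35 payments; the last is €9.54.
Total paid = 34·€17.47 + €9.54 = €603.52.
Total interest = total paid − principal = €603.52 − €456.00 = €147.52.

€147.52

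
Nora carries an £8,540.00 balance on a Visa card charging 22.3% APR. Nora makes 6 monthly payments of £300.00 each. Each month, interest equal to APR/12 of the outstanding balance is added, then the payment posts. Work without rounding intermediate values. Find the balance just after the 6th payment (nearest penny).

Monthly rate r = 22.3%/12 = 1.85833% = 0.0185833.
Each month: B ← B·(1+r) − £300.00.
Month 1: interest £158.70; balance after payment £8,398.70.
Month 2: interest £156.08; balance after payment £8,254.78.
Month 3: interest £153.40; balance after payment £8,108.18.
Month 4: interest £150.68; balance after payment £7,958.86.
Month 5: interest £147.90; balance after payment £7,806.76.
Month 6: interest £145.08; balance after payment £7,651.83.

£7,651.83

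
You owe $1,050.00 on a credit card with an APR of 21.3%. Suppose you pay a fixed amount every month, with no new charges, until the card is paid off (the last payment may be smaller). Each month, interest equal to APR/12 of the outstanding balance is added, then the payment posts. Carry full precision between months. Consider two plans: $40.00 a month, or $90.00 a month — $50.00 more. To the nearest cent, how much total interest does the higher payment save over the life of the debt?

$239.03

Monthly rate r = 21.3%/12 = 1.775% = 0.01775.
At $40.00/mo: n = ⌈−ln(1 − rB₀/P)/ln(1+r)⌉ = 36 payments (last $26.09); total interest = total paid − $1,050.00 = $376.09.
At $90.00/mo: 14 payments (last $17.06); total interest $137.06.
Interest saved = $376.09 − $137.06 = $239.03.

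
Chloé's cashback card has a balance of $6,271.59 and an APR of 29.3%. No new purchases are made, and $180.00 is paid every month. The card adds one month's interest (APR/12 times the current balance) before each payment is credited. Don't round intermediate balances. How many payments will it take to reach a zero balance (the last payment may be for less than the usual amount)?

79 payments

Monthly rate r = 29.3%/12 = 2.44167% = 0.0244167.
Recurrence: B ← B·(1+r) − $180.00.
Month 1: interest $153.13; balance after payment $6,244.72.
Month 2: interest $152.48; balance after payment $6,217.20.
Closed form: n = −ln(1 − rB₀/P)/ln(1+r) = −ln(0.14927)/ln(1.02442) ≈ 78.845, so the balance reaches zero during payment 79.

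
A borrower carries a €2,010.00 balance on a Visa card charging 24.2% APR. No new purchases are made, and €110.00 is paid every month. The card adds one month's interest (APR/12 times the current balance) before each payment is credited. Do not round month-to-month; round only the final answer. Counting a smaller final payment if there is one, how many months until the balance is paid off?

Monthly rate r = 24.2%/12 = 2.01667% = 0.0201667.
Recurrence: B ← B·(1+r) − €110.00.
Month 1: interest €40.53; balance after payment €1,940.53.
Month 2: interest €39.13; balance after payment €1,869.67.
Closed form: n = −ln(1 − rB₀/P)/ln(1+r) = −ln(0.6315)/ln(1.02017) ≈ 23.022, so the balance reaches zero during payment 24.

24 months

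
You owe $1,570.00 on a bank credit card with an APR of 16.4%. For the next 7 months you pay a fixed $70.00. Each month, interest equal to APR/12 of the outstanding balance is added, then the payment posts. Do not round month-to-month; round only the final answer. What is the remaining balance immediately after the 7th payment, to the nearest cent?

$1,215.94

Monthly rate r = 16.4%/12 = 1.36667% = 0.0136667.
Each month: B ← B·(1+r) − $70.00.
Month 1: interest $21.46; balance after payment $1,521.46.
Month 2: interest $20.79; balance after payment $1,472.25.
Month 3: interest $20.12; balance after payment $1,422.37.
Month 4: interest $19.44; balance after payment $1,371.81.
Month 5: interest $18.75; balance after payment $1,320.56.
Month 6: interest $18.05; balance after payment $1,268.61.
Month 7: interest $17.34; balance after payment $1,215.94.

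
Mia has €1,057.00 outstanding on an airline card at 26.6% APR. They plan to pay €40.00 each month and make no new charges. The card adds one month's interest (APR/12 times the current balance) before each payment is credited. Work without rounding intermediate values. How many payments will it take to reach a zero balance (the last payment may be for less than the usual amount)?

41 months

Monthly rate r = 26.6%/12 = 2.21667% = 0.0221667.
Recurrence: B ← B·(1+r) − €40.00.
Month 1: interest €23.43; balance after payment €1,040.43.
Month 2: interest €23.06; balance after payment €1,023.49.
Closed form: n = −ln(1 − rB₀/P)/ln(1+r) = −ln(0.41425)/ln(1.02217) ≈ 40.197, so the balance reaches zero during payment 41.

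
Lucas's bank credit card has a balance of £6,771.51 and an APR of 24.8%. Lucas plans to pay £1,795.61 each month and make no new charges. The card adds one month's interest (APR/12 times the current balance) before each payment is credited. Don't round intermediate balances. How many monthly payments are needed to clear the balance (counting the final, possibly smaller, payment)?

4 months

Monthly rate r = 24.8%/12 = 2.06667% = 0.0206667.
Recurrence: B ← B·(1+r) − £1,795.61.
Month 1: interest £139.94; balance after payment £5,115.84.
Month 2: interest £105.73; balance after payment £3,425.96.
Month 3: interest £70.80; balance after payment £1,701.16.
Month 4: interest £35.16; balance after payment £0.00.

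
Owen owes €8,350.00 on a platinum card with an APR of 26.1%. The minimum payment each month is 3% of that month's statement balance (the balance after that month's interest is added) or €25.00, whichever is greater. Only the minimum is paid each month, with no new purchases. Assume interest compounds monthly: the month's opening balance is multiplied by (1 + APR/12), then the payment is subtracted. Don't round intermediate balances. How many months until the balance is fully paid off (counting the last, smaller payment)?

318 months

Monthly rate r = 26.1%/12 = 2.175% = 0.02175.
While 3% of the post-interest balance exceeds €25.00, each month B ← (B·(1+r))·(1 − 0.03), i.e. B shrinks by the factor (1+r)·0.97 = 0.9911.
This holds for months 1–261. Entering month 262 the balance is €809.21; 3% of the post-interest balance is now below €25.00, so the flat €25.00 minimum applies from here.
From month 262 a fixed €25.00 at rate r clears €809.21 in 57 more payments. Total: 261 + 57 = 318 months.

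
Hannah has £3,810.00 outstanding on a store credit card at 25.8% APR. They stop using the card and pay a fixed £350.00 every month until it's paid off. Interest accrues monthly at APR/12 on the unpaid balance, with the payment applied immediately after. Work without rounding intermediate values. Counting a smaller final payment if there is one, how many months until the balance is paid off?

13 months

Monthly rate r = 25.8%/12 = 2.15% = 0.0215.
Recurrence: B ← B·(1+r) − £350.00.
Month 1: interest £81.92; balance after payment £3,541.91.
Month 2: interest £76.15; balance after payment £3,268.07.
Closed form: n = −ln(1 − rB₀/P)/ln(1+r) = −ln(0.76596)/ln(1.0215) ≈ 12.534, so the balance reaches zero during payment 13.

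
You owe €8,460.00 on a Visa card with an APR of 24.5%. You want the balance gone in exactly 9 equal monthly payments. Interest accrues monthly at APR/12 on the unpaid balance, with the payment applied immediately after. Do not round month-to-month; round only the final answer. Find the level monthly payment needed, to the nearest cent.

Monthly rate r = 24.5%/12 = 2.04167% = 0.0204167.
Level-payment amortization: P = B₀·r / (1 − (1+r)^(−n)) = 8460.00·0.0204167 / (1 − 1.02042^(−9)).
Denominator 1 − (1+r)^(−9) = 0.166314766.
P = 172.725 / 0.166314766 ≈ 1038.54.

€1,038.54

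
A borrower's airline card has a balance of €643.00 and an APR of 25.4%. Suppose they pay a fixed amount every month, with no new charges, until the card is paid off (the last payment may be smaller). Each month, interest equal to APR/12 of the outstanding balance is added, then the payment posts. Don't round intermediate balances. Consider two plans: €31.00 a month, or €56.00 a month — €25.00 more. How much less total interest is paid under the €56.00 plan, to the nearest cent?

€111.12

Monthly rate r = 25.4%/12 = 2.11667% = 0.0211667.
At €31.00/mo: n = ⌈−ln(1 − rB₀/P)/ln(1+r)⌉ = 28 payments (last €18.68); total interest = total paid − €643.00 = €212.68.
At €56.00/mo: 14 payments (last €16.56); total interest €101.56.
Interest saved = €212.68 − €101.56 = €111.12.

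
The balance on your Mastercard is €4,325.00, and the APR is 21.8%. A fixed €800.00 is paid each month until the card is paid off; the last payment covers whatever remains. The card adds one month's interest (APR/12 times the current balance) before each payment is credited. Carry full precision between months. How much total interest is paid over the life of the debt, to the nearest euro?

Monthly rate r = 21.8%/12 = 1.81667% = 0.0181667.
Payoff takes n = ⌈−ln(1 − rB₀/P)/ln(1+r)⌉ = ⌈5.742⌉ = 6 payments; the last is €595.01.
Total paid = 5·€800.00 + €595.01 = €4,595.01.
Total interest = total paid − principal = €4,595.01 − €4,325.00 = €270.01.

€270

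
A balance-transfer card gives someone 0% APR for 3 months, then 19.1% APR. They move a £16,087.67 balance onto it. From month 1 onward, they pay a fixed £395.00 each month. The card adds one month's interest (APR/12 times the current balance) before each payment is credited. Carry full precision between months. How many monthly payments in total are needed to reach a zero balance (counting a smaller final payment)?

Promo months 1–3 at r₀ = 0%/12 = 0; months 4+ at r₁ = 19.1%/12 = 0.0159167.
After month 3 (no interest yet): B = £16,087.67 − 3·£395.00 = £14,902.67.
Then at r₁ with £395.00/mo: n₂ = −ln(1 − r₁·B/P)/ln(1+r₁) ≈ 58.11 → 59 more payments.

62 payments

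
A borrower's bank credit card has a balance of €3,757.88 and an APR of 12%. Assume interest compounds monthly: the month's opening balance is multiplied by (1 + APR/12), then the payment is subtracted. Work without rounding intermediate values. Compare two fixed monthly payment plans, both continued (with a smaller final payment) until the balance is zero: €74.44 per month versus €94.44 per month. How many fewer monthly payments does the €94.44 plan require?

20 fewer payments

Monthly rate r = 12%/12 = 1% = 0.01.
At €74.44/mo: n = ⌈−ln(1 − rB₀/P)/ln(1+r)⌉ = 71 payments (last €47.30); total interest = total paid − €3,757.88 = €1,500.22.
At €94.44/mo: 51 payments (last €93.35); total interest €1,057.47.
Payments saved = 71 − 51 = 20.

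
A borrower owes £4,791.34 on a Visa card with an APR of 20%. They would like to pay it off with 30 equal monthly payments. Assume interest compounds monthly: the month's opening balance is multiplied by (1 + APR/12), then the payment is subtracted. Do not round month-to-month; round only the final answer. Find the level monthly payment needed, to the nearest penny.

£204.25

Monthly rate r = 20%/12 = 1.66667% = 0.0166667.
Level-payment amortization: P = B₀·r / (1 − (1+r)^(−n)) = 4791.34·0.0166667 / (1 − 1.01667^(−30)).
Denominator 1 − (1+r)^(−30) = 0.390964706.
P = 79.8557 / 0.390964706 ≈ 204.25.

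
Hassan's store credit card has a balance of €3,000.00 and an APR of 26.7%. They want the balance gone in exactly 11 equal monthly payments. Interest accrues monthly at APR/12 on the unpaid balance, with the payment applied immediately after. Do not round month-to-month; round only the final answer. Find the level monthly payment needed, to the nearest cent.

€310.47

Monthly rate r = 26.7%/12 = 2.225% = 0.02225.
Level-payment amortization: P = B₀·r / (1 − (1+r)^(−n)) = 3000.00·0.02225 / (1 − 1.02225^(−11)).
Denominator 1 − (1+r)^(−11) = 0.214996328.
P = 66.75 / 0.214996328 ≈ 310.47.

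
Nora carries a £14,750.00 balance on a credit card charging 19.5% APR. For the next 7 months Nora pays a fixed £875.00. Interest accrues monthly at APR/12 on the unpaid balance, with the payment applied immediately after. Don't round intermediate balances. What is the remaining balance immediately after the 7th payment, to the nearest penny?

Monthly rate r = 19.5%/12 = 1.625% = 0.01625.
Each month: B ← B·(1+r) − £875.00.
Month 1: interest £239.69; balance after payment £14,114.69.
Month 2: interest £229.36; balance after payment £13,469.05.
Month 3: interest £218.87; balance after payment £12,812.92.
Month 4: interest £208.21; balance after payment £12,146.13.
Month 5: interest £197.37; balance after payment £11,468.51.
Month 6: interest £186.36; balance after payment £10,779.87.
Month 7: interest £175.17; balance after payment £10,080.04.

£10,080.04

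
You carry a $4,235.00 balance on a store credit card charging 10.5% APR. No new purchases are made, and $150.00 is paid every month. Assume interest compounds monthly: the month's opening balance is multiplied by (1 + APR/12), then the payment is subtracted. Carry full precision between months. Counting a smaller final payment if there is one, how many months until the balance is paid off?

33 payments

Monthly rate r = 10.5%/12 = 0.875% = 0.00875.
Recurrence: B ← B·(1+r) − $150.00.
Month 1: interest $37.06; balance after payment $4,122.06.
Month 2: interest $36.07; balance after payment $4,008.12.
Closed form: n = −ln(1 − rB₀/P)/ln(1+r) = −ln(0.75296)/ln(1.00875) ≈ 32.570, so the balance reaches zero during payment 33.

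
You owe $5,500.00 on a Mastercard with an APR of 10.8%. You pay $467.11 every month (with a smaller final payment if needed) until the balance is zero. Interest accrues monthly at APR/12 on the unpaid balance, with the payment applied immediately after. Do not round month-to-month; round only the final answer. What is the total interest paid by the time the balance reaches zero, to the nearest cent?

Monthly rate r = 10.8%/12 = 0.9% = 0.009.
Payoff takes n = ⌈−ln(1 − rB₀/P)/ln(1+r)⌉ = ⌈12.502⌉ = 13 payments; the last is $235.12.
Total paid = 12·$467.11 + $235.12 = $5,840.44.
Total interest = total paid − principal = $5,840.44 − $5,500.00 = $340.44.

$340.44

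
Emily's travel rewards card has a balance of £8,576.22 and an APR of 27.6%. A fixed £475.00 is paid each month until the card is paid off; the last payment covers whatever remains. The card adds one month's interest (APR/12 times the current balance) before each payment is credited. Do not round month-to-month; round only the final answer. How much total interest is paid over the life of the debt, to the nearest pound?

Monthly rate r = 27.6%/12 = 2.3% = 0.023.
Payoff takes n = ⌈−ln(1 − rB₀/P)/ln(1+r)⌉ = ⌈23.598⌉ = 24 payments; the last is £285.31.
Total paid = 23·£475.00 + £285.31 = £11,210.31.
Total interest = total paid − principal = £11,210.31 − £8,576.22 = £2,634.09.

£2,634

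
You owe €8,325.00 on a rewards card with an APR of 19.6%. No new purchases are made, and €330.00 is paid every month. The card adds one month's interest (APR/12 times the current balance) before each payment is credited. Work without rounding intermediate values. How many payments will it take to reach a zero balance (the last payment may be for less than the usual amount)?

33 payments

Monthly rate r = 19.6%/12 = 1.63333% = 0.0163333.
Recurrence: B ← B·(1+r) − €330.00.
Month 1: interest €135.98; balance after payment €8,130.98.
Month 2: interest €132.81; balance after payment €7,933.78.
Closed form: n = −ln(1 − rB₀/P)/ln(1+r) = −ln(0.58795)/ln(1.01633) ≈ 32.782, so the balance reaches zero during payment 33.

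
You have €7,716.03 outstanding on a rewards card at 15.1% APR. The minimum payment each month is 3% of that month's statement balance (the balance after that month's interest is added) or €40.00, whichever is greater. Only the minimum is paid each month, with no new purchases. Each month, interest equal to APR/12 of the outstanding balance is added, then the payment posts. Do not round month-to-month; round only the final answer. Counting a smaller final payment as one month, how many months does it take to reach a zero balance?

142 months

Monthly rate r = 15.1%/12 = 1.25833% = 0.0125833.
While 3% of the post-interest balance exceeds €40.00, each month B ← (B·(1+r))·(1 − 0.03), i.e. B shrinks by the factor (1+r)·0.97 = 0.98221.
This holds for months 1–99. Entering month 100 the balance is €1,304.49; 3% of the post-interest balance is now below €40.00, so the flat €40.00 minimum applies from here.
From month 100 a fixed €40.00 at rate r clears €1,304.49 in 43 more payments. Total: 99 + 43 = 142 months.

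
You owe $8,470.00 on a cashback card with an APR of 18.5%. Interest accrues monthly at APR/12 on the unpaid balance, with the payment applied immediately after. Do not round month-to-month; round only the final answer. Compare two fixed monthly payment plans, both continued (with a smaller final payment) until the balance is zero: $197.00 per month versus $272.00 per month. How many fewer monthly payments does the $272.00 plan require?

29 fewer payments

Monthly rate r = 18.5%/12 = 1.54167% = 0.0154167.
At $197.00/mo: n = ⌈−ln(1 − rB₀/P)/ln(1+r)⌉ = 72 payments (last $12.47); total interest = total paid − $8,470.00 = $5,529.47.
At $272.00/mo: 43 payments (last $204.89); total interest $3,158.89.
Payments saved = 72 − 43 = 29.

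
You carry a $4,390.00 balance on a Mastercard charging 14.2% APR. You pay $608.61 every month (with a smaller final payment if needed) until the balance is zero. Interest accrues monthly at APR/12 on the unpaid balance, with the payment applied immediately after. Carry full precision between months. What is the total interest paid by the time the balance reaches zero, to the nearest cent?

Monthly rate r = 14.2%/12 = 1.18333% = 0.0118333.
Payoff takes n = ⌈−ln(1 − rB₀/P)/ln(1+r)⌉ = ⌈7.584⌉ = 8 payments; the last is $356.45.
Total paid = 7·$608.61 + $356.45 = $4,616.72.
Total interest = total paid − principal = $4,616.72 − $4,390.00 = $226.72.

$226.72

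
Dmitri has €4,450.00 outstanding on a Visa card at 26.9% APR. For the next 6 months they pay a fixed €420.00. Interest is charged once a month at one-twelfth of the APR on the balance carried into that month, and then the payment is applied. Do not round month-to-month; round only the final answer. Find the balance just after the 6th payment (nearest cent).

€2,417.57

Monthly rate r = 26.9%/12 = 2.24167% = 0.0224167.
Each month: B ← B·(1+r) − €420.00.
Month 1: interest €99.75; balance after payment €4,129.75.
Month 2: interest €92.58; balance after payment €3,802.33.
Month 3: interest €85.24; balance after payment €3,467.57.
Month 4: interest €77.73; balance after payment €3,125.30.
Month 5: interest €70.06; balance after payment €2,775.36.
Month 6: interest €62.21; balance after payment €2,417.57.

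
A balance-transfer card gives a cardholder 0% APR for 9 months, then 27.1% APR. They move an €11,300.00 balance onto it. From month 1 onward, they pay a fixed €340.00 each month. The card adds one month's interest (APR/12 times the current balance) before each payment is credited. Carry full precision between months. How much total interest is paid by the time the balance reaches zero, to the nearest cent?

€3,827.39

Promo months 1–9 at r₀ = 0%/12 = 0; months 10+ at r₁ = 27.1%/12 = 0.0225833.
After month 9 (no interest yet): B = €11,300.00 − 9·€340.00 = €8,240.00.
Then at r₁ with €340.00/mo: n₂ = −ln(1 − r₁·B/P)/ln(1+r₁) ≈ 35.49 → 36 more payments.
Total paid = 44·€340.00 + €167.39 = €15,127.39; interest = €15,127.39 − €11,300.00 = €3,827.39.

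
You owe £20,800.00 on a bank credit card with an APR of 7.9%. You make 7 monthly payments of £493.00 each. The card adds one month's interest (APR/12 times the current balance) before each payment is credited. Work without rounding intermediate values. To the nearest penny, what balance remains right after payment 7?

Monthly rate r = 7.9%/12 = 0.658333% = 0.00658333.
Each month: B ← B·(1+r) − £493.00.
Month 1: interest £136.93; balance after payment £20,443.93.
Month 2: interest £134.59; balance after payment £20,085.52.
Month 3: interest £132.23; balance after payment £19,724.75.
Month 4: interest £129.85; balance after payment £19,361.61.
Month 5: interest £127.46; balance after payment £18,996.07.
Month 6: interest £125.06; balance after payment £18,628.13.
Month 7: interest £122.64; balance after payment £18,257.76.

£18,257.76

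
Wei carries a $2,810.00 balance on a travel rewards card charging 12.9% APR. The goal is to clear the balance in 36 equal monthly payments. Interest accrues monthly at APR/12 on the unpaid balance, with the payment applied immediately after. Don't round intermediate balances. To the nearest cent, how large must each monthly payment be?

Monthly rate r = 12.9%/12 = 1.075% = 0.01075.
Level-payment amortization: P = B₀·r / (1 − (1+r)^(−n)) = 2810.00·0.01075 / (1 − 1.01075^(−36)).
Denominator 1 − (1+r)^(−36) = 0.319504904.
P = 30.2075 / 0.319504904 ≈ 94.54.

$94.54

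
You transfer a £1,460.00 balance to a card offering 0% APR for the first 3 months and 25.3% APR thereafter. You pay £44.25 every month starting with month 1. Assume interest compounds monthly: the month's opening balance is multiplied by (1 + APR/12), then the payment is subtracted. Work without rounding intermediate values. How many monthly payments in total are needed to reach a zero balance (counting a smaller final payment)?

Promo months 1–3 at r₀ = 0%/12 = 0; months 4+ at r₁ = 25.3%/12 = 0.0210833.
After month 3 (no interest yet): B = £1,460.00 − 3·£44.25 = £1,327.25.
Then at r₁ with £44.25/mo: n₂ = −ln(1 − r₁·B/P)/ln(1+r₁) ≈ 47.96 → 48 more payments.

51 payments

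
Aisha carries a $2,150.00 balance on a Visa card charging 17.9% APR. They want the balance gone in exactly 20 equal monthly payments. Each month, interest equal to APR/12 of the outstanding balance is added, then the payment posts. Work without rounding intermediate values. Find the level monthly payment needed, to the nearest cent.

Monthly rate r = 17.9%/12 = 1.49167% = 0.0149167.
Level-payment amortization: P = B₀·r / (1 − (1+r)^(−n)) = 2150.00·0.0149167 / (1 − 1.01492^(−20)).
Denominator 1 − (1+r)^(−20) = 0.256309367.
P = 32.0708 / 0.256309367 ≈ 125.13.

$125.13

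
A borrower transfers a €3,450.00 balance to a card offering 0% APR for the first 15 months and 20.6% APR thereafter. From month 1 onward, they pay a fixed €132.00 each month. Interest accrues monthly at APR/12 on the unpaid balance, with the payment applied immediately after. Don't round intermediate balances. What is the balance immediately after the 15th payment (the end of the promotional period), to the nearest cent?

Promo months 1–15 at r₀ = 0%/12 = 0; months 16+ at r₁ = 20.6%/12 = 0.0171667.
After month 15 (no interest yet): B = €3,450.00 − 15·€132.00 = €1,470.00.

€1,470.00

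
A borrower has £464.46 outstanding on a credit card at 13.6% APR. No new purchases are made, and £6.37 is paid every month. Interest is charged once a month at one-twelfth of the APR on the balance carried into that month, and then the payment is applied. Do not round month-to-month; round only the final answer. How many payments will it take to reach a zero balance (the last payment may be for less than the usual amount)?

Monthly rate r = 13.6%/12 = 1.13333% = 0.0113333.
Recurrence: B ← B·(1+r) − £6.37.
Month 1: interest £5.26; balance after payment £463.35.
Month 2: interest £5.25; balance after payment £462.24.
Closed form: n = −ln(1 − rB₀/P)/ln(1+r) = −ln(0.17365)/ln(1.01133) ≈ 155.351, so the balance reaches zero during payment 156.

156 months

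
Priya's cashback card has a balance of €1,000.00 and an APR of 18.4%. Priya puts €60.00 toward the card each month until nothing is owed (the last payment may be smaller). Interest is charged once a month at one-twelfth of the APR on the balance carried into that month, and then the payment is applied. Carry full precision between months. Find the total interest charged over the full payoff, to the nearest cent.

€163.75

Monthly rate r = 18.4%/12 = 1.53333% = 0.0153333.
Payoff takes n = ⌈−ln(1 − rB₀/P)/ln(1+r)⌉ = ⌈19.394⌉ = 20 payments; the last is €23.75.
Total paid = 19·€60.00 + €23.75 = €1,163.75.
Total interest = total paid − principal = €1,163.75 − €1,000.00 = €163.75.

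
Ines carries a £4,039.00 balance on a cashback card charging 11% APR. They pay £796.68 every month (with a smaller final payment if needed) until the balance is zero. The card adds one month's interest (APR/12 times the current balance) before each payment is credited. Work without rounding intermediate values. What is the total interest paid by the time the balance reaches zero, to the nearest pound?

£116

Monthly rate r = 11%/12 = 0.916667% = 0.00916667.
Payoff takes n = ⌈−ln(1 − rB₀/P)/ln(1+r)⌉ = ⌈5.215⌉ = 6 payments; the last is £172.01.
Total paid = 5·£796.68 + £172.01 = £4,155.41.
Total interest = total paid − principal = £4,155.41 − £4,039.00 = £116.41.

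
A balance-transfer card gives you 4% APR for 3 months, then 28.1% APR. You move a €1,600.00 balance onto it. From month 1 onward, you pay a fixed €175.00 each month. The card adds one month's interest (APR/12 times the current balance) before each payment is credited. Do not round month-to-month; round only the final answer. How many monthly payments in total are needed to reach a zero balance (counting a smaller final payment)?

Promo months 1–3 at r₀ = 4%/12 = 0.00333333; months 4+ at r₁ = 28.1%/12 = 0.0234167.
After month 3: iterate B ← B·(1+r₀) − €175.00 for 3 months → €1,089.30.
Then at r₁ with €175.00/mo: n₂ = −ln(1 − r₁·B/P)/ln(1+r₁) ≈ 6.81 → 7 more payments.

10 months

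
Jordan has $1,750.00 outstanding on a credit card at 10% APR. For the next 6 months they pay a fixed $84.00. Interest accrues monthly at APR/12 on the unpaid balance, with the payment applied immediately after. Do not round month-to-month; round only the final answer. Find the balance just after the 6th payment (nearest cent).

$1,324.73

Monthly rate r = 10%/12 = 0.833333% = 0.00833333.
Each month: B ← B·(1+r) − $84.00.
Month 1: interest $14.58; balance after payment $1,680.58.
Month 2: interest $14.00; balance after payment $1,610.59.
Month 3: interest $13.42; balance after payment $1,540.01.
Month 4: interest $12.83; balance after payment $1,468.84.
Month 5: interest $12.24; balance after payment $1,397.08.
Month 6: interest $11.64; balance after payment $1,324.73.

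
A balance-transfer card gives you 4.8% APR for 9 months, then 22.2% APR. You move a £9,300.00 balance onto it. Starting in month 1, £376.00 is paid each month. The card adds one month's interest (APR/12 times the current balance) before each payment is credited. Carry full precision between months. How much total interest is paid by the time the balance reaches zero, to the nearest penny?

£1,551.31

Promo months 1–9 at r₀ = 4.8%/12 = 0.004; months 10+ at r₁ = 22.2%/12 = 0.0185.
After month 9: iterate B ← B·(1+r₀) − £376.00 for 9 months → £6,201.55.
Then at r₁ with £376.00/mo: n₂ = −ln(1 − r₁·B/P)/ln(1+r₁) ≈ 19.86 → 20 more payments.
Total paid = 28·£376.00 + £323.31 = £10,851.31; interest = £10,851.31 − £9,300.00 = £1,551.31.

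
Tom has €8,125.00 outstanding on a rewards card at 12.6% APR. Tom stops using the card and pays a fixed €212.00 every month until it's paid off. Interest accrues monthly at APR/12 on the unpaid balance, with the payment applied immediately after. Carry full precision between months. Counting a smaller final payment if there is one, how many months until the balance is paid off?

Monthly rate r = 12.6%/12 = 1.05% = 0.0105.
Recurrence: B ← B·(1+r) − €212.00.
Month 1: interest €85.31; balance after payment €7,998.31.
Month 2: interest €83.98; balance after payment €7,870.29.
Closed form: n = −ln(1 − rB₀/P)/ln(1+r) = −ln(0.59758)/ln(1.0105) ≈ 49.292, so the balance reaches zero during payment 50.

50 payments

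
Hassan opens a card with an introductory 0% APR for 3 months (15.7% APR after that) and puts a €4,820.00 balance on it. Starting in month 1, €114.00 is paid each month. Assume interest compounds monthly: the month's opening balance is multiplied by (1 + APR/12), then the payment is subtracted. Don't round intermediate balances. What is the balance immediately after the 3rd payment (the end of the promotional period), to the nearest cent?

Promo months 1–3 at r₀ = 0%/12 = 0; months 4+ at r₁ = 15.7%/12 = 0.0130833.
After month 3 (no interest yet): B = €4,820.00 − 3·€114.00 = €4,478.00.

€4,478.00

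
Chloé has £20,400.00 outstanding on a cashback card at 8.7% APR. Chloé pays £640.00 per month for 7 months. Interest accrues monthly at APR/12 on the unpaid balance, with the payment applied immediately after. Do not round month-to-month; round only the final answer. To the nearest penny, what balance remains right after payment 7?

Monthly rate r = 8.7%/12 = 0.725% = 0.00725.
Each month: B ← B·(1+r) − £640.00.
Month 1: interest £147.90; balance after payment £19,907.90.
Month 2: interest £144.33; balance after payment £19,412.23.
Month 3: interest £140.74; balance after payment £18,912.97.
Month 4: interest £137.12; balance after payment £18,410.09.
Month 5: interest £133.47; balance after payment £17,903.56.
Month 6: interest £129.80; balance after payment £17,393.36.
Month 7: interest £126.10; balance after payment £16,879.47.

£16,879.47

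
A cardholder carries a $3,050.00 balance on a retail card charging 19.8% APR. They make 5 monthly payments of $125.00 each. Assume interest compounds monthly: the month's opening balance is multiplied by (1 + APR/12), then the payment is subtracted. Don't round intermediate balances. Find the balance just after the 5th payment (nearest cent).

Monthly rate r = 19.8%/12 = 1.65% = 0.0165.
Each month: B ← B·(1+r) − $125.00.
Month 1: interest $50.33; balance after payment $2,975.32.
Month 2: interest $49.09; balance after payment $2,899.42.
Month 3: interest $47.84; balance after payment $2,822.26.
Month 4: interest $46.57; balance after payment $2,743.83.
Month 5: interest $45.27; balance after payment $2,664.10.

$2,664.10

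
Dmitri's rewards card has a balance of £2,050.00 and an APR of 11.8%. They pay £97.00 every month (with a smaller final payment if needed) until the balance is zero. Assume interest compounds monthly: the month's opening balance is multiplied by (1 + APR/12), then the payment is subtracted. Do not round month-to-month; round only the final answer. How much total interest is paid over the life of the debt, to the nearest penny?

Monthly rate r = 11.8%/12 = 0.983333% = 0.00983333.
Payoff takes n = ⌈−ln(1 − rB₀/P)/ln(1+r)⌉ = ⌈23.808⌉ = 24 payments; the last is £78.41.
Total paid = 23·£97.00 + £78.41 = £2,309.41.
Total interest = total paid − principal = £2,309.41 − £2,050.00 = £259.41.

£259.41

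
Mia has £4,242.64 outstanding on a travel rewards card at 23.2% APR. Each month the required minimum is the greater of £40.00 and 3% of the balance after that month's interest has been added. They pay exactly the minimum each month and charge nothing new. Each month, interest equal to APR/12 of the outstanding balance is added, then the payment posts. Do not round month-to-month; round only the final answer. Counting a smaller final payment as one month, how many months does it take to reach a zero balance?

157 months

Monthly rate r = 23.2%/12 = 1.93333% = 0.0193333.
While 3% of the post-interest balance exceeds £40.00, each month B ← (B·(1+r))·(1 − 0.03), i.e. B shrinks by the factor (1+r)·0.97 = 0.98875.
This holds for months 1–105. Entering month 106 the balance is £1,293.81; 3% of the post-interest balance is now below £40.00, so the flat £40.00 minimum applies from here.
From month 106 a fixed £40.00 at rate r clears £1,293.81 in 52 more payments. Total: 105 + 52 = 157 months.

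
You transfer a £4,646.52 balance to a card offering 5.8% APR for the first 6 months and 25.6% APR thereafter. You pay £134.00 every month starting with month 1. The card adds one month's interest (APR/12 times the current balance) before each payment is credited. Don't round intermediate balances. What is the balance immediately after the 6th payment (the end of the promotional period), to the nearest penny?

Promo months 1–6 at r₀ = 5.8%/12 = 0.00483333; months 7+ at r₁ = 25.6%/12 = 0.0213333.
After month 6: iterate B ← B·(1+r₀) − £134.00 for 6 months → £3,969.13.

£3,969.13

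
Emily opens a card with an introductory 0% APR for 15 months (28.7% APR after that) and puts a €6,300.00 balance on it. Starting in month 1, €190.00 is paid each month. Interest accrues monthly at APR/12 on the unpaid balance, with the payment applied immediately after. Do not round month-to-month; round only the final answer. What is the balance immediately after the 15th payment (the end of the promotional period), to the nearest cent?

Promo months 1–15 at r₀ = 0%/12 = 0; months 16+ at r₁ = 28.7%/12 = 0.0239167.
After month 15 (no interest yet): B = €6,300.00 − 15·€190.00 = €3,450.00.

€3,450.00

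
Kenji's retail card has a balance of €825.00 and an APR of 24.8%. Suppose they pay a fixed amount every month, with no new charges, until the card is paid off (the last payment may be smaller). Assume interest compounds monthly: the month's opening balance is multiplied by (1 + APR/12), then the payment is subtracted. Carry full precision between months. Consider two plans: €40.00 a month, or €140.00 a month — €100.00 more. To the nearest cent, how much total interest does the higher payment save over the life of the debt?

Monthly rate r = 24.8%/12 = 2.06667% = 0.0206667.
At €40.00/mo: n = ⌈−ln(1 − rB₀/P)/ln(1+r)⌉ = 28 payments (last €6.41); total interest = total paid − €825.00 = €261.41.
At €140.00/mo: 7 payments (last €49.11); total interest €64.11.
Interest saved = €261.41 − €64.11 = €197.30.

€197.30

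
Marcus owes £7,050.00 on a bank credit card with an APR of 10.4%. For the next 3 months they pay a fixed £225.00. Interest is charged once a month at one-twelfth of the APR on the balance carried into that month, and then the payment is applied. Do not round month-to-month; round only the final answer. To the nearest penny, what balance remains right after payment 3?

£6,554.03

Monthly rate r = 10.4%/12 = 0.866667% = 0.00866667.
Each month: B ← B·(1+r) − £225.00.
Month 1: interest £61.10; balance after payment £6,886.10.
Month 2: interest £59.68; balance after payment £6,720.78.
Month 3: interest £58.25; balance after payment £6,554.03.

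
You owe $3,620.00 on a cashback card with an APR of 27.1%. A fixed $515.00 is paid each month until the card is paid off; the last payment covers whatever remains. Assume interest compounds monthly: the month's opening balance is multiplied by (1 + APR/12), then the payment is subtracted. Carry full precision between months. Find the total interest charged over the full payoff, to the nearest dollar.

$367

Monthly rate r = 27.1%/12 = 2.25833% = 0.0225833.
Payoff takes n = ⌈−ln(1 − rB₀/P)/ln(1+r)⌉ = ⌈7.740⌉ = 8 payments; the last is $382.33.
Total paid = 7·$515.00 + $382.33 = $3,987.33.
Total interest = total paid − principal = $3,987.33 − $3,620.00 = $367.33.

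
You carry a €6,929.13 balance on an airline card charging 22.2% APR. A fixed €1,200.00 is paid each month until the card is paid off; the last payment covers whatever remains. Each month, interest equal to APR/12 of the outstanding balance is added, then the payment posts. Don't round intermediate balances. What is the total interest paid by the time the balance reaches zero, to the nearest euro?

Monthly rate r = 22.2%/12 = 1.85% = 0.0185.
Payoff takes n = ⌈−ln(1 − rB₀/P)/ln(1+r)⌉ = ⌈6.163⌉ = 7 payments; the last is €196.97.
Total paid = 6·€1,200.00 + €196.97 = €7,396.97.
Total interest = total paid − principal = €7,396.97 − €6,929.13 = €467.84.

€468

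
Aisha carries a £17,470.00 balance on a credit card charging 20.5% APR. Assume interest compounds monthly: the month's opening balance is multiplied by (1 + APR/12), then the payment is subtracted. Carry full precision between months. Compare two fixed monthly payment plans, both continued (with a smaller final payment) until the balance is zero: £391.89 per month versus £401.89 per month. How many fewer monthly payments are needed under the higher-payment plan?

4 fewer payments

Monthly rate r = 20.5%/12 = 1.70833% = 0.0170833.
At £391.89/mo: n = ⌈−ln(1 − rB₀/P)/ln(1+r)⌉ = 85 payments (last £249.16); total interest = total paid − £17,470.00 = £15,697.92.
At £401.89/mo: 81 payments (last £48.33); total interest £14,729.53.
Payments saved = 85 − 81 = 4.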